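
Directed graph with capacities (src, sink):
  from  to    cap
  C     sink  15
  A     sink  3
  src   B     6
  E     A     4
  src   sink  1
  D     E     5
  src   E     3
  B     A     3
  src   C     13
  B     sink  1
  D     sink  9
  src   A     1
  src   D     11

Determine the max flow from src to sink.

Augment src->sink: bottleneck 1. Total 1.
Augment src->C->sink: bottleneck 13. Total 14.
Augment src->D->sink: bottleneck 9. Total 23.
Augment src->B->sink: bottleneck 1. Total 24.
Augment src->A->sink: bottleneck 1. Total 25.
Augment src->E->A->sink: bottleneck 2. Total 27.
No augmenting path remains in the residual graph.

27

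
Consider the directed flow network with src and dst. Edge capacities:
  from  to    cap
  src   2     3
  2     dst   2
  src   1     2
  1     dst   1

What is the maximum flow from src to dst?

Augment src->1->dst: bottleneck 1. Total 1.
Augment src->2->dst: bottleneck 2. Total 3.
No augmenting path remains in the residual graph.

3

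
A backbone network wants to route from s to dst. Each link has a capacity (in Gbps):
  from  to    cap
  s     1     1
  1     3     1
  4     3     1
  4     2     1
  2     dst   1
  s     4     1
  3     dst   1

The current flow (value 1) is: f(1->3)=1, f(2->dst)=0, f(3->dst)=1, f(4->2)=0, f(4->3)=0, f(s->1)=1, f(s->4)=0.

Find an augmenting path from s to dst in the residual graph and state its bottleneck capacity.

Residual along s->4->2->dst: s->4: 1, 4->2: 1, 2->dst: 1.
Bottleneck = min = 1.

s->4->2->dst, bottleneck 1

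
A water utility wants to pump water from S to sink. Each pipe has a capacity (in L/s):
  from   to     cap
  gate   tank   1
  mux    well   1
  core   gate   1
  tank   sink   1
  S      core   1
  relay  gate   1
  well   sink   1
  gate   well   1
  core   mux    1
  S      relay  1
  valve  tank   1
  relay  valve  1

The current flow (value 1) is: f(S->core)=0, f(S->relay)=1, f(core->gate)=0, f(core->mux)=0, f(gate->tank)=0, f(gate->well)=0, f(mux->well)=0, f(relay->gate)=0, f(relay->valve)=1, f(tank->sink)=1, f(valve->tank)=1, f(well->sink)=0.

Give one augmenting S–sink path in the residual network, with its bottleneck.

Residual along S->core->gate->well->sink: S->core: 1, core->gate: 1, gate->well: 1, well->sink: 1.
Bottleneck = min = 1.

S->core->gate->well->sink, bottleneck 1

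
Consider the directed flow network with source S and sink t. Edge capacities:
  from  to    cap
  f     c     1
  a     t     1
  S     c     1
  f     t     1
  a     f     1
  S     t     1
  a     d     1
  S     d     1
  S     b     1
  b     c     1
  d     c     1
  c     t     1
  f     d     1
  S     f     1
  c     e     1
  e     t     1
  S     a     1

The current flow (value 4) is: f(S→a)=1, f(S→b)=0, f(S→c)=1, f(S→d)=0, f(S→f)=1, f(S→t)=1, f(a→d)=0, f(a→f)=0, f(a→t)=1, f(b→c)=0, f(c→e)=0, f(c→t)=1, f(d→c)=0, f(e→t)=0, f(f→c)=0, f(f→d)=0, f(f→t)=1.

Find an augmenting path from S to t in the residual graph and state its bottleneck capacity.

S→d→c→e→t, bottleneck 1

Residual along S→d→c→e→t: S→d: 1, d→c: 1, c→e: 1, e→t: 1.
Bottleneck = min = 1.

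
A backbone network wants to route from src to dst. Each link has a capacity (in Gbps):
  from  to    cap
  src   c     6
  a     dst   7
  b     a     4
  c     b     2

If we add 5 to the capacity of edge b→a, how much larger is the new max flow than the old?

0

Original max flow = 2.
Edge b→a does not cross the min cut (source side {c, src}), so extra capacity there cannot help.
New max flow = 2. Increase = 0.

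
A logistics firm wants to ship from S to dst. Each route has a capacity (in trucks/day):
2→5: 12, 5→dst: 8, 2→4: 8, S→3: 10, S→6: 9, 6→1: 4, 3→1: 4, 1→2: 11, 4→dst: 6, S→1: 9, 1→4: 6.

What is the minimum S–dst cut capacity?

14

Max flow = 14 (via 4 augmenting paths).
In the residual at optimum, the set reachable from S is {1, 2, 3, 4, 5, 6, S}.
Cut edges: 5→dst (cap 8), 4→dst (cap 6). Sum = 14.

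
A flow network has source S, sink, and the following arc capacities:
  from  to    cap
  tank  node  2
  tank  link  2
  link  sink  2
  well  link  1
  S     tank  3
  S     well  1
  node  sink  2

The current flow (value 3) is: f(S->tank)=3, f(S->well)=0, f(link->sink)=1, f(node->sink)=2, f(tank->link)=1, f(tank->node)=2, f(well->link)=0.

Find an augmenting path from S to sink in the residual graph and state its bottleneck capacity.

S->well->link->sink, bottleneck 1

Residual along S->well->link->sink: S->well: 1, well->link: 1, link->sink: 1.
Bottleneck = min = 1.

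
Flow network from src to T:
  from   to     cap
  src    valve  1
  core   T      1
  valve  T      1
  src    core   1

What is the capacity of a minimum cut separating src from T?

Max flow = 2 (via 2 augmenting paths).
In the residual at optimum, the set reachable from src is {src}.
Cut edges: src->valve (cap 1), src->core (cap 1). Sum = 2.

2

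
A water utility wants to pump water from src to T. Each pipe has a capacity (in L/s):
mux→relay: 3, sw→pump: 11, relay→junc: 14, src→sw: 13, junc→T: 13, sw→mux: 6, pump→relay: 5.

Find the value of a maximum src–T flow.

8

Augment src→sw→pump→relay→junc→T: bottleneck 5. Total 5.
Augment src→sw→mux→relay→junc→T: bottleneck 3. Total 8.
No augmenting path remains in the residual graph.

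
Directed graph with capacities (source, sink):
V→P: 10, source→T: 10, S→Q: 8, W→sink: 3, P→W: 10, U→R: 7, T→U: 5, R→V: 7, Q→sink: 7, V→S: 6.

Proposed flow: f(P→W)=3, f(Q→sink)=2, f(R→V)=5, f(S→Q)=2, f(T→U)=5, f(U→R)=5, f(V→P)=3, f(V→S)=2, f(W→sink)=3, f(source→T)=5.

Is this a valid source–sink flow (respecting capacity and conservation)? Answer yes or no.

Yes

Every edge has 0 ≤ f(e) ≤ cap(e).
At each intermediate node, inflow equals outflow.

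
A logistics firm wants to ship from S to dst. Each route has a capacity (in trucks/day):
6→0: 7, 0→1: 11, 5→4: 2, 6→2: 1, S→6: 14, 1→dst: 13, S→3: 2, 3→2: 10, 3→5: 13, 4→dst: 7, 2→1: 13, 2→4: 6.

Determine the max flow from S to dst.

Augment S→6→0→1→dst: bottleneck 7. Total 7.
Augment S→6→2→1→dst: bottleneck 1. Total 8.
Augment S→3→2→1→dst: bottleneck 2. Total 10.
No augmenting path remains in the residual graph.

10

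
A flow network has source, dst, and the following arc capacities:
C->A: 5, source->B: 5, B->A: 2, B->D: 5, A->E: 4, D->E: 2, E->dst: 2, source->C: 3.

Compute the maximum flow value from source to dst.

Augment source->C->A->E->dst: bottleneck 2. Total 2.
No augmenting path remains in the residual graph.

2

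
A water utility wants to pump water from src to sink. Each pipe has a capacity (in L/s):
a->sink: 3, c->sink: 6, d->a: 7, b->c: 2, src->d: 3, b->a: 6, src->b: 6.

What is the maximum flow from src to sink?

5

Augment src->b->c->sink: bottleneck 2. Total 2.
Augment src->b->a->sink: bottleneck 3. Total 5.
No augmenting path remains in the residual graph.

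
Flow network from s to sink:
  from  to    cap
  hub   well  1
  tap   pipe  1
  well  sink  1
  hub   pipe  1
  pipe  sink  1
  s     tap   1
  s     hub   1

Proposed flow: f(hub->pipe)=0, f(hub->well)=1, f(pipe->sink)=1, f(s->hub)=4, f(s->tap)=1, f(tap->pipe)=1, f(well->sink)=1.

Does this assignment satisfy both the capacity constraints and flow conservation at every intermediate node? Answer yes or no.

No

Capacity violated on s->hub: flow 4 > capacity 1.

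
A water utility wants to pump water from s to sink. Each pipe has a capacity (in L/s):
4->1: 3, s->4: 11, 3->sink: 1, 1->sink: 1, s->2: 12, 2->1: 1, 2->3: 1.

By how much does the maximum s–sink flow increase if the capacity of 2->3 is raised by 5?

Original max flow = 2.
Even with extra capacity on 2->3, another cut of capacity 2 remains binding.
New max flow = 2. Increase = 0.

0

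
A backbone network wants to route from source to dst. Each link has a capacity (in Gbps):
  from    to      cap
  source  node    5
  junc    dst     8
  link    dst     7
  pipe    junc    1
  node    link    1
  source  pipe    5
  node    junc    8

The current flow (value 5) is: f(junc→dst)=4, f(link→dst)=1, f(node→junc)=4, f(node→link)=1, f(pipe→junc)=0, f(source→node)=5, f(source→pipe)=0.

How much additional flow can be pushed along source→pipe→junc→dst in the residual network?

Residual capacities along the path: source→pipe: 5, pipe→junc: 1, junc→dst: 4.
Minimum is 1.

1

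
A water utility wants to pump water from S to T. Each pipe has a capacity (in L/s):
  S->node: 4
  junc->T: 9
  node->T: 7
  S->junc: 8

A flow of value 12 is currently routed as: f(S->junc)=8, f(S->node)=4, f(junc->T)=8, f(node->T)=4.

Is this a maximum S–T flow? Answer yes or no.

Yes

Residual reachable from S: {S}; T is not reachable.
Saturated cut: S->node, S->junc with total capacity 12 = current flow value. Flow is maximum.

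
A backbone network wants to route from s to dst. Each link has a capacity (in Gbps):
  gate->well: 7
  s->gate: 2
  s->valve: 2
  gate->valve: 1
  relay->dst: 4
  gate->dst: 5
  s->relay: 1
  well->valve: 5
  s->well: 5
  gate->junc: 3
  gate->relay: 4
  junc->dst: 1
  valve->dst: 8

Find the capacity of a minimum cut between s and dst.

Max flow = 10 (via 4 augmenting paths).
In the residual at optimum, the set reachable from s is {s}.
Cut edges: s->gate (cap 2), s->well (cap 5), s->valve (cap 2), s->relay (cap 1). Sum = 10.

10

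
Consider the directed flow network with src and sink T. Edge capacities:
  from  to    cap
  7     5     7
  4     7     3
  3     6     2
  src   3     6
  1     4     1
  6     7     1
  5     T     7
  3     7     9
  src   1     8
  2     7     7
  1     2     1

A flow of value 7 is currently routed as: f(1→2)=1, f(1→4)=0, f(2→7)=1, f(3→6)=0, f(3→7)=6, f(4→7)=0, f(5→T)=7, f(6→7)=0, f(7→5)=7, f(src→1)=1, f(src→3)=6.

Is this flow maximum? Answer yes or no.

Yes

Residual reachable from src: {1, 2, 3, 4, 6, 7, src}; T is not reachable.
Saturated cut: 7→5 with total capacity 7 = current flow value. Flow is maximum.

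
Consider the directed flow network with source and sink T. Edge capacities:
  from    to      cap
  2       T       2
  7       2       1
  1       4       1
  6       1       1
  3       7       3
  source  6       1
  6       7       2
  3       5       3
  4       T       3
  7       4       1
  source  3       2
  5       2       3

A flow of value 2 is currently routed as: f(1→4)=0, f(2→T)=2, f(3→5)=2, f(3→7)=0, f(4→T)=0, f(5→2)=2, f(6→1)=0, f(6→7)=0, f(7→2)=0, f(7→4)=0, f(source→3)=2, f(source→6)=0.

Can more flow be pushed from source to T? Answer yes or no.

Yes

Residual path source→6→7→4→T has bottleneck 1 > 0.
Pushing 1 along it raises the flow to 3, so the given flow is not maximum.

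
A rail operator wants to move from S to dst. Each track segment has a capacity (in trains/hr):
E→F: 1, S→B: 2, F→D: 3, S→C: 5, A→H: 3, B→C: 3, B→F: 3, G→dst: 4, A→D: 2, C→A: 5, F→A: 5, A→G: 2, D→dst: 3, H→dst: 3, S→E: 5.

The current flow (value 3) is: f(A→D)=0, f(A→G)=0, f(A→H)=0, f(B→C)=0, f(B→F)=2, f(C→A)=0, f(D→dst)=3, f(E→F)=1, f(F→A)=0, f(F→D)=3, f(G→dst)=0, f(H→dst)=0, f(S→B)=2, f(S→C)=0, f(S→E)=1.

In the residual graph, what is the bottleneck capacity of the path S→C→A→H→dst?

Residual capacities along the path: S→C: 5, C→A: 5, A→H: 3, H→dst: 3.
Minimum is 3.

3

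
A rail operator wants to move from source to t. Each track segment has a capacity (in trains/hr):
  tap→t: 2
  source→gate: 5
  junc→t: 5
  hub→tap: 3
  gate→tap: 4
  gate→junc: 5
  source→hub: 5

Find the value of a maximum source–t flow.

Augment source→gate→junc→t: bottleneck 5. Total 5.
Augment source→hub→tap→t: bottleneck 2. Total 7.
No augmenting path remains in the residual graph.

7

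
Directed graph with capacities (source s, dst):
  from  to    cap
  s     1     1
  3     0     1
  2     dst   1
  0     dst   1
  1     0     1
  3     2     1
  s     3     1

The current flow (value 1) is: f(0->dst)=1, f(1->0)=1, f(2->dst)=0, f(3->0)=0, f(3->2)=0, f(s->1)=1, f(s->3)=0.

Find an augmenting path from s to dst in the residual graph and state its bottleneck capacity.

Residual along s->3->2->dst: s->3: 1, 3->2: 1, 2->dst: 1.
Bottleneck = min = 1.

s->3->2->dst, bottleneck 1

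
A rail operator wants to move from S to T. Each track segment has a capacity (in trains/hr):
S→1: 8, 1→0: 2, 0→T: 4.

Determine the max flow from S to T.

2

Augment S→1→0→T: bottleneck 2. Total 2.
No augmenting path remains in the residual graph.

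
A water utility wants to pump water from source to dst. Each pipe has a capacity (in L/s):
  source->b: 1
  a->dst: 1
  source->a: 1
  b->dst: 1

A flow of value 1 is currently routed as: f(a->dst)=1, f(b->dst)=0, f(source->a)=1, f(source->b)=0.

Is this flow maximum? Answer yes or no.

No

Residual path source->b->dst has bottleneck 1 > 0.
Pushing 1 along it raises the flow to 2, so the given flow is not maximum.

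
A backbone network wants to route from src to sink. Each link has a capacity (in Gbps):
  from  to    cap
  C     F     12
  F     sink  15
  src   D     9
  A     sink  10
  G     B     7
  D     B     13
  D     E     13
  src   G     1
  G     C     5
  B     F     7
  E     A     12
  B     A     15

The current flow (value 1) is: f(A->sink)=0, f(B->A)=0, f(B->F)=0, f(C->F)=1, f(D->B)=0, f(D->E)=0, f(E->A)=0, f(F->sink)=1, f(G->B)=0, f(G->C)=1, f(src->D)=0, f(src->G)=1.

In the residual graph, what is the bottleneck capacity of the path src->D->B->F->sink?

Residual capacities along the path: src->D: 9, D->B: 13, B->F: 7, F->sink: 14.
Minimum is 7.

7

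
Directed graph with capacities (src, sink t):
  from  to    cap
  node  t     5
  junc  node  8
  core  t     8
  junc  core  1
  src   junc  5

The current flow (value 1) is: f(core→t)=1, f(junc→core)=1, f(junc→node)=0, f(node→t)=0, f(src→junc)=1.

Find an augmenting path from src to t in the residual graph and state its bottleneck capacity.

Residual along src→junc→node→t: src→junc: 4, junc→node: 8, node→t: 5.
Bottleneck = min = 4.

src→junc→node→t, bottleneck 4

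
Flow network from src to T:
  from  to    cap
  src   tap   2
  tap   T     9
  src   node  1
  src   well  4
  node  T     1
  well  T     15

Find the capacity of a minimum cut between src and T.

Max flow = 7 (via 3 augmenting paths).
In the residual at optimum, the set reachable from src is {src}.
Cut edges: src→tap (cap 2), src→well (cap 4), src→node (cap 1). Sum = 7.

7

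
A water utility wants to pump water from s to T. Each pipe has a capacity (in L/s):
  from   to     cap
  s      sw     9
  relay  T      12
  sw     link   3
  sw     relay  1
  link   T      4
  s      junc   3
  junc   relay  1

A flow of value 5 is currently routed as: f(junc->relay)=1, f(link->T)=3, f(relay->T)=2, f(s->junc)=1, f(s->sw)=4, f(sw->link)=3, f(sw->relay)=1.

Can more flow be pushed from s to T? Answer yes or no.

No

Residual reachable from s: {junc, s, sw}; T is not reachable.
Saturated cut: sw->link, sw->relay, junc->relay with total capacity 5 = current flow value. Flow is maximum.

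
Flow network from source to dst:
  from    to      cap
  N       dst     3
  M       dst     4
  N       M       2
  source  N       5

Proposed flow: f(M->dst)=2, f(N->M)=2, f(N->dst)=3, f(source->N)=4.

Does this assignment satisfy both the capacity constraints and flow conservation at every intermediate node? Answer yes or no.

Conservation fails at N: inflow 4 ≠ outflow 5.

No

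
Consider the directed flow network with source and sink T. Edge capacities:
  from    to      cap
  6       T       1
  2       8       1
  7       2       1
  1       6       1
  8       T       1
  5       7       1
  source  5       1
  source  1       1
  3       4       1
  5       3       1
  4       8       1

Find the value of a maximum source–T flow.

Augment source->1->6->T: bottleneck 1. Total 1.
Augment source->5->7->2->8->T: bottleneck 1. Total 2.
No augmenting path remains in the residual graph.

2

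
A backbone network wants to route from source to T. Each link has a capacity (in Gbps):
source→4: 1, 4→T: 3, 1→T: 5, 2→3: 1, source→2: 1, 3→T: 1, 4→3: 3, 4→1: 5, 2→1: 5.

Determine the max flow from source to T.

2

Augment source→4→T: bottleneck 1. Total 1.
Augment source→2→3→T: bottleneck 1. Total 2.
No augmenting path remains in the residual graph.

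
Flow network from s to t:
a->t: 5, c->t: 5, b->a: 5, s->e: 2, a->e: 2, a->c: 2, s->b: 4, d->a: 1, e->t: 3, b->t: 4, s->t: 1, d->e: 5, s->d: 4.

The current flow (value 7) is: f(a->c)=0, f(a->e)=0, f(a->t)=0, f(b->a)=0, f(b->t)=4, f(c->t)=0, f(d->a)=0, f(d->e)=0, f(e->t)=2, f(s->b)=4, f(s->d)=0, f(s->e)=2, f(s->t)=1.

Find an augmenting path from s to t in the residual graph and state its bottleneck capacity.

s->d->a->t, bottleneck 1

Residual along s->d->a->t: s->d: 4, d->a: 1, a->t: 5.
Bottleneck = min = 1.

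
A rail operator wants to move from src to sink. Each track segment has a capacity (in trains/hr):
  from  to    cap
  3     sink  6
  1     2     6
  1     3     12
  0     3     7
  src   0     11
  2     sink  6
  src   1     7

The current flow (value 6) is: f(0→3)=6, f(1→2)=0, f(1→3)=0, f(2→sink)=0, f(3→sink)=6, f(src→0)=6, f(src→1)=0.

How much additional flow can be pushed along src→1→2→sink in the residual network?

Residual capacities along the path: src→1: 7, 1→2: 6, 2→sink: 6.
Minimum is 6.

6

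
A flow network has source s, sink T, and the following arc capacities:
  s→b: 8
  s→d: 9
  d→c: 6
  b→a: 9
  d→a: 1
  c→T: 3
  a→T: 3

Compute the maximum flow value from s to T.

Augment s→b→a→T: bottleneck 3. Total 3.
Augment s→d→c→T: bottleneck 3. Total 6.
No augmenting path remains in the residual graph.

6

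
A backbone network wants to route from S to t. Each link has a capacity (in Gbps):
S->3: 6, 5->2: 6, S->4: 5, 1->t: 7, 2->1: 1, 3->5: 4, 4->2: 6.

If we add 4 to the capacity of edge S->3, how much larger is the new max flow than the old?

0

Original max flow = 1.
Edge S->3 does not cross the min cut (source side {2, 3, 4, 5, S}), so extra capacity there cannot help.
New max flow = 1. Increase = 0.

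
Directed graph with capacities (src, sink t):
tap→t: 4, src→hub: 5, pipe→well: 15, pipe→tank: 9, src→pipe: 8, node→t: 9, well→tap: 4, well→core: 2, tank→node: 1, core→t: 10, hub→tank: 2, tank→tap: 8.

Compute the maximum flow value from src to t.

7

Augment src→pipe→tank→node→t: bottleneck 1. Total 1.
Augment src→pipe→tank→tap→t: bottleneck 4. Total 5.
Augment src→pipe→well→core→t: bottleneck 2. Total 7.
No augmenting path remains in the residual graph.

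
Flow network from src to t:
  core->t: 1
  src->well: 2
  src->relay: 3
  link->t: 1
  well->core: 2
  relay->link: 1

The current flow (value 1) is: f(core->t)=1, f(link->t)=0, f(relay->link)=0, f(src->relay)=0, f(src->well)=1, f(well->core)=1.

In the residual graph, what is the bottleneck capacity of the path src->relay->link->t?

1

Residual capacities along the path: src->relay: 3, relay->link: 1, link->t: 1.
Minimum is 1.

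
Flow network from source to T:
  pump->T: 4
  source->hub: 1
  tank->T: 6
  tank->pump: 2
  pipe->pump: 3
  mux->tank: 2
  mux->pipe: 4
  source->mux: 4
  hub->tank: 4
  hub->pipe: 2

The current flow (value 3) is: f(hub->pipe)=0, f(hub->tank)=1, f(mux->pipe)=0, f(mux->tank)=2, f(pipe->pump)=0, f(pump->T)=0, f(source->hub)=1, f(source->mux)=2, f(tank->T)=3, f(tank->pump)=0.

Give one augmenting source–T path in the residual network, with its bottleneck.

source->mux->pipe->pump->T, bottleneck 2

Residual along source->mux->pipe->pump->T: source->mux: 2, mux->pipe: 4, pipe->pump: 3, pump->T: 4.
Bottleneck = min = 2.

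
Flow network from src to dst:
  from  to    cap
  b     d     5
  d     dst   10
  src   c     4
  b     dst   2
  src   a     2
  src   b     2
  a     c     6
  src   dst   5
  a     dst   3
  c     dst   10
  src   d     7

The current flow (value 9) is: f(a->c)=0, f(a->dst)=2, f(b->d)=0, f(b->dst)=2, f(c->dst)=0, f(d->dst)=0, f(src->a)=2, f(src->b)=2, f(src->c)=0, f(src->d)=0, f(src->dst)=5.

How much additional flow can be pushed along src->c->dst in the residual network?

4

Residual capacities along the path: src->c: 4, c->dst: 10.
Minimum is 4.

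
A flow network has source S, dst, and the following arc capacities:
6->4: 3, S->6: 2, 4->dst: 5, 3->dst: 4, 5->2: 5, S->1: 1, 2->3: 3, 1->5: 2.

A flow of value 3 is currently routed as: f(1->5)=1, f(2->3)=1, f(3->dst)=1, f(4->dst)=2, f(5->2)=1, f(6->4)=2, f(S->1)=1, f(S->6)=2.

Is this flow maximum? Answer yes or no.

Residual reachable from S: {S}; dst is not reachable.
Saturated cut: S->1, S->6 with total capacity 3 = current flow value. Flow is maximum.

Yes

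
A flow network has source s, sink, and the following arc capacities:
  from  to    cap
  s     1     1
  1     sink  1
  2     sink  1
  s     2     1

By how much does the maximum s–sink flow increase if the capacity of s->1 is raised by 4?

Original max flow = 2.
Even with extra capacity on s->1, another cut of capacity 2 remains binding.
New max flow = 2. Increase = 0.

0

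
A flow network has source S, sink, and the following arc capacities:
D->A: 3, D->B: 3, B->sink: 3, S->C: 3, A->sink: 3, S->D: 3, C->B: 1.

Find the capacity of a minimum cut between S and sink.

4

Max flow = 4 (via 2 augmenting paths).
In the residual at optimum, the set reachable from S is {C, S}.
Cut edges: S->D (cap 3), C->B (cap 1). Sum = 4.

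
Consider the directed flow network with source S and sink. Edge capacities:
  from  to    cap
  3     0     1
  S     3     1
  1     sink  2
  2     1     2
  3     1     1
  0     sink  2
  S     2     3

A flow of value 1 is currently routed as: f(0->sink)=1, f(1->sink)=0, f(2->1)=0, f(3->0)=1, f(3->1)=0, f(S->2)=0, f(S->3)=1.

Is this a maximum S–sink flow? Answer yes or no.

No

Residual path S->2->1->sink has bottleneck 2 > 0.
Pushing 2 along it raises the flow to 3, so the given flow is not maximum.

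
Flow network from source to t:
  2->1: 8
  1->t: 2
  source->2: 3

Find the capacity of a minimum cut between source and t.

2

Max flow = 2 (via 1 augmenting path).
In the residual at optimum, the set reachable from source is {1, 2, source}.
Cut edges: 1->t (cap 2). Sum = 2.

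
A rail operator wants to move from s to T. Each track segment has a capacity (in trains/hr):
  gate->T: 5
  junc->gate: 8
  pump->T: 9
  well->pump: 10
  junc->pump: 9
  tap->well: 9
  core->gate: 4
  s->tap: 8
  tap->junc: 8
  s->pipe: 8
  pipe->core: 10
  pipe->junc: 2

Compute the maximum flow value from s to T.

14

Augment s->pipe->core->gate->T: bottleneck 4. Total 4.
Augment s->pipe->junc->gate->T: bottleneck 1. Total 5.
Augment s->pipe->junc->pump->T: bottleneck 1. Total 6.
Augment s->tap->junc->pump->T: bottleneck 8. Total 14.
No augmenting path remains in the residual graph.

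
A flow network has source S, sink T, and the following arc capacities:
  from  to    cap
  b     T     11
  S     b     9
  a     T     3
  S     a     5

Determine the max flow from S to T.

Augment S→a→T: bottleneck 3. Total 3.
Augment S→b→T: bottleneck 9. Total 12.
No augmenting path remains in the residual graph.

12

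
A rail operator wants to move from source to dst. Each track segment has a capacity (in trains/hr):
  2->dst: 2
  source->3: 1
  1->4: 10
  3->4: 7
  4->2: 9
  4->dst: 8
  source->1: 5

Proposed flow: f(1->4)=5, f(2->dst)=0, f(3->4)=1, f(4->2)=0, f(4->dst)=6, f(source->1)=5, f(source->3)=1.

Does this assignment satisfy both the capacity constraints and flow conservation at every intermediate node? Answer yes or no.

Every edge has 0 ≤ f(e) ≤ cap(e).
At each intermediate node, inflow equals outflow.

Yes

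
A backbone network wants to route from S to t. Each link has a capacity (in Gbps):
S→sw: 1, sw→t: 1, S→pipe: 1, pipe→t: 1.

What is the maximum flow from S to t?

Augment S→pipe→t: bottleneck 1. Total 1.
Augment S→sw→t: bottleneck 1. Total 2.
No augmenting path remains in the residual graph.

2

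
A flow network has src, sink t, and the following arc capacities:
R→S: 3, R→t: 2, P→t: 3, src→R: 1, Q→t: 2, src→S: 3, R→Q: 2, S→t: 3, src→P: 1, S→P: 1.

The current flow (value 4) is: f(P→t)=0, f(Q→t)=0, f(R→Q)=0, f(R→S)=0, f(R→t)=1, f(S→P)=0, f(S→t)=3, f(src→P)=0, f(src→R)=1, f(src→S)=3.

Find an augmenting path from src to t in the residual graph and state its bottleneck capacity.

Residual along src→P→t: src→P: 1, P→t: 3.
Bottleneck = min = 1.

src→P→t, bottleneck 1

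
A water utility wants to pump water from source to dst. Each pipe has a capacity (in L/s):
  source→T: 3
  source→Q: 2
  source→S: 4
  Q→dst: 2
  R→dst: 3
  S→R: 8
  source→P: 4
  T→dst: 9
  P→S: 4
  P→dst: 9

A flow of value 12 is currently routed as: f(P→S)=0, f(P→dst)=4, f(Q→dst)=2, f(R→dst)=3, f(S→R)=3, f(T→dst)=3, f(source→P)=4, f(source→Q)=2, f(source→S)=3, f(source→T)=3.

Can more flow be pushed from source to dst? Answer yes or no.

No

Residual reachable from source: {R, S, source}; dst is not reachable.
Saturated cut: source→P, source→T, source→Q, R→dst with total capacity 12 = current flow value. Flow is maximum.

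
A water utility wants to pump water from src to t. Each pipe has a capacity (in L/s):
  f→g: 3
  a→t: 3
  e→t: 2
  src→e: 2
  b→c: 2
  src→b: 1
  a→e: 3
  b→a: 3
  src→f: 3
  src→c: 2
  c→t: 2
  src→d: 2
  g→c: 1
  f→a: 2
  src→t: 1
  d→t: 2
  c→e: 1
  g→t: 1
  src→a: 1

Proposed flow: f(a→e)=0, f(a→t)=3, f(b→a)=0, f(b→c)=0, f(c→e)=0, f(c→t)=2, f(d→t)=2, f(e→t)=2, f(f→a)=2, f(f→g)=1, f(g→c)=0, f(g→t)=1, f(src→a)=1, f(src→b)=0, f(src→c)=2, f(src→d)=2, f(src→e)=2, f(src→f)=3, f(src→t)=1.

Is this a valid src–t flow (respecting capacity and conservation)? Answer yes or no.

Yes

Every edge has 0 ≤ f(e) ≤ cap(e).
At each intermediate node, inflow equals outflow.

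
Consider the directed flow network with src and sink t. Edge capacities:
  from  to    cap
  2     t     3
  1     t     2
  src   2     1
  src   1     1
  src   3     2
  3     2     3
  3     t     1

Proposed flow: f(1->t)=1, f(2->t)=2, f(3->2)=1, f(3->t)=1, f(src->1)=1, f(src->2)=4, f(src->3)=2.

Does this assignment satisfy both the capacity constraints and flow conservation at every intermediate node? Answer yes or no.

No

Capacity violated on src->2: flow 4 > capacity 1.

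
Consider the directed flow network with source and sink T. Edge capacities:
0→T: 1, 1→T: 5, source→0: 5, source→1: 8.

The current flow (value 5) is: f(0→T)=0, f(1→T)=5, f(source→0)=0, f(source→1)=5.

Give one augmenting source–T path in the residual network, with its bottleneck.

Residual along source→0→T: source→0: 5, 0→T: 1.
Bottleneck = min = 1.

source→0→T, bottleneck 1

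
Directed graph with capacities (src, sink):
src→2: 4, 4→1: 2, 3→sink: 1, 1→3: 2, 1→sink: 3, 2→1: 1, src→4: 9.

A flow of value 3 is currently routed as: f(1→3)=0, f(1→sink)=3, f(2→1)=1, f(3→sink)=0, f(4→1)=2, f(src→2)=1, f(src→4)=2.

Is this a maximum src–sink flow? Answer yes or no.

Residual reachable from src: {2, 4, src}; sink is not reachable.
Saturated cut: 4→1, 2→1 with total capacity 3 = current flow value. Flow is maximum.

Yes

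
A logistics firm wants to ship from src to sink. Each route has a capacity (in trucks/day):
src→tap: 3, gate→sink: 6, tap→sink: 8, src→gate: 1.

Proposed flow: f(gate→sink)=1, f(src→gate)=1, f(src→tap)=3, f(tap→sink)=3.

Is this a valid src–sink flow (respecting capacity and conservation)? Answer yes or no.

Every edge has 0 ≤ f(e) ≤ cap(e).
At each intermediate node, inflow equals outflow.

Yes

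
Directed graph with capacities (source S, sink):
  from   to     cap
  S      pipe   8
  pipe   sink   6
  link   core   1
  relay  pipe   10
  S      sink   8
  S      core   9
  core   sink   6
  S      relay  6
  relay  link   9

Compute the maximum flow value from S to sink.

Augment S->sink: bottleneck 8. Total 8.
Augment S->pipe->sink: bottleneck 6. Total 14.
Augment S->core->sink: bottleneck 6. Total 20.
No augmenting path remains in the residual graph.

20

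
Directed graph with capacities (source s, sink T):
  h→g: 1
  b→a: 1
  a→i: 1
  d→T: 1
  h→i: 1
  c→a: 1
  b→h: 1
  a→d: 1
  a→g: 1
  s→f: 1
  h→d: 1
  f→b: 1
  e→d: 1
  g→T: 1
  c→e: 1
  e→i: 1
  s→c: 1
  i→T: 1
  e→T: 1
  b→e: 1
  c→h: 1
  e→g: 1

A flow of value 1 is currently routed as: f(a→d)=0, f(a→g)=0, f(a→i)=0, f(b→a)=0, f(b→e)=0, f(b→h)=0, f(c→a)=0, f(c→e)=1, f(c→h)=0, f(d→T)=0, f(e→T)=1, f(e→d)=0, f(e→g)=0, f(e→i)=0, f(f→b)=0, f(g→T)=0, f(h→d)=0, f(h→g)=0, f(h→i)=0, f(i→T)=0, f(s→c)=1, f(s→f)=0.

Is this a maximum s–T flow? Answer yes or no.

Residual path s→f→b→a→i→T has bottleneck 1 > 0.
Pushing 1 along it raises the flow to 2, so the given flow is not maximum.

No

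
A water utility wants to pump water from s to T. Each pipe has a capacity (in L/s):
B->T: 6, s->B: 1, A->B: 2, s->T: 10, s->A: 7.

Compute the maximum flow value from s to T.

13

Augment s->T: bottleneck 10. Total 10.
Augment s->B->T: bottleneck 1. Total 11.
Augment s->A->B->T: bottleneck 2. Total 13.
No augmenting path remains in the residual graph.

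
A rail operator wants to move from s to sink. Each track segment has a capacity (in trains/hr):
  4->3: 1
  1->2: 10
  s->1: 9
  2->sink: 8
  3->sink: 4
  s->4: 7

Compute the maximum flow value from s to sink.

9

Augment s->1->2->sink: bottleneck 8. Total 8.
Augment s->4->3->sink: bottleneck 1. Total 9.
No augmenting path remains in the residual graph.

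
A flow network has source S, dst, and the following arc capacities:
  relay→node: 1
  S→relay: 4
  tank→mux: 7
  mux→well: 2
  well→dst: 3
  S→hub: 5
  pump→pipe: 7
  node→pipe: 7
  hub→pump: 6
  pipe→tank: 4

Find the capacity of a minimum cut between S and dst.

Max flow = 2 (via 2 augmenting paths).
In the residual at optimum, the set reachable from S is {S, hub, mux, node, pipe, pump, relay, tank}.
Cut edges: mux→well (cap 2). Sum = 2.

2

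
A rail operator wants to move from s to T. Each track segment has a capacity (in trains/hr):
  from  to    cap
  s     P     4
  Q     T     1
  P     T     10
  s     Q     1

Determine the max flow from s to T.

Augment s→Q→T: bottleneck 1. Total 1.
Augment s→P→T: bottleneck 4. Total 5.
No augmenting path remains in the residual graph.

5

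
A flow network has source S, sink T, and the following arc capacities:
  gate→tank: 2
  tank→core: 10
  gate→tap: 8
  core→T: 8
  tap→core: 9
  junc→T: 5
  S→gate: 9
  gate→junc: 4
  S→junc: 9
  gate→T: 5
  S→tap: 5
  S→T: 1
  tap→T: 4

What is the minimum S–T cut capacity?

20

Max flow = 20 (via 7 augmenting paths).
In the residual at optimum, the set reachable from S is {S, junc}.
Cut edges: S→gate (cap 9), S→tap (cap 5), S→T (cap 1), junc→T (cap 5). Sum = 20.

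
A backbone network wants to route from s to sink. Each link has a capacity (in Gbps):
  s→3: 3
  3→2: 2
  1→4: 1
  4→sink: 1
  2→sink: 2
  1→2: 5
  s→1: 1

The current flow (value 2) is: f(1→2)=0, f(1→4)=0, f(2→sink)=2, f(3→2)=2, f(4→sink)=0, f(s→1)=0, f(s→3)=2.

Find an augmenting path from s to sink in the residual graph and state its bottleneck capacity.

Residual along s→1→4→sink: s→1: 1, 1→4: 1, 4→sink: 1.
Bottleneck = min = 1.

s→1→4→sink, bottleneck 1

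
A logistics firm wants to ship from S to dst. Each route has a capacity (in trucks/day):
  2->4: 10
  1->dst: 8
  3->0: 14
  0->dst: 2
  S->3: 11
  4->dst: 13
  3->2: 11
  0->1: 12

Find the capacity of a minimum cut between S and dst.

11

Max flow = 11 (via 3 augmenting paths).
In the residual at optimum, the set reachable from S is {S}.
Cut edges: S->3 (cap 11). Sum = 11.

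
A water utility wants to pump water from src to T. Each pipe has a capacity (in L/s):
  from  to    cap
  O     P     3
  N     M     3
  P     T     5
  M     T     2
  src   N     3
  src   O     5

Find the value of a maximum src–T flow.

Augment src→N→M→T: bottleneck 2. Total 2.
Augment src→O→P→T: bottleneck 3. Total 5.
No augmenting path remains in the residual graph.

5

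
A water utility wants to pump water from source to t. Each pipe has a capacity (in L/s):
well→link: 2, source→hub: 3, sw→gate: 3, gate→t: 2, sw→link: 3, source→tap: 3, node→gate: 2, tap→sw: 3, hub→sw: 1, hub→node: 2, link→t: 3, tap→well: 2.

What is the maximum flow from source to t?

5

Augment source→hub→node→gate→t: bottleneck 2. Total 2.
Augment source→hub→sw→link→t: bottleneck 1. Total 3.
Augment source→tap→sw→link→t: bottleneck 2. Total 5.
No augmenting path remains in the residual graph.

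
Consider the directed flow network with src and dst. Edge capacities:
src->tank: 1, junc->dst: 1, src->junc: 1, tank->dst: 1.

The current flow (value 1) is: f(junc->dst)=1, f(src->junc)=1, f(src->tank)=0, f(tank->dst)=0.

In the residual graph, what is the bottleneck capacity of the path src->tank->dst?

1

Residual capacities along the path: src->tank: 1, tank->dst: 1.
Minimum is 1.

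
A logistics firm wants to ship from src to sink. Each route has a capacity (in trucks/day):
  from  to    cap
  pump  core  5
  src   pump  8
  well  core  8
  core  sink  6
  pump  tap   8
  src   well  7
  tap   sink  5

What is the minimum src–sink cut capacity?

11

Max flow = 11 (via 2 augmenting paths).
In the residual at optimum, the set reachable from src is {core, pump, src, tap, well}.
Cut edges: core→sink (cap 6), tap→sink (cap 5). Sum = 11.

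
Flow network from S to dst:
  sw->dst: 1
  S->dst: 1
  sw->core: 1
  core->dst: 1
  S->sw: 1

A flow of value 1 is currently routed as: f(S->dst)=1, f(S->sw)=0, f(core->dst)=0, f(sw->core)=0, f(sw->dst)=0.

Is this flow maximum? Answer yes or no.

Residual path S->sw->dst has bottleneck 1 > 0.
Pushing 1 along it raises the flow to 2, so the given flow is not maximum.

No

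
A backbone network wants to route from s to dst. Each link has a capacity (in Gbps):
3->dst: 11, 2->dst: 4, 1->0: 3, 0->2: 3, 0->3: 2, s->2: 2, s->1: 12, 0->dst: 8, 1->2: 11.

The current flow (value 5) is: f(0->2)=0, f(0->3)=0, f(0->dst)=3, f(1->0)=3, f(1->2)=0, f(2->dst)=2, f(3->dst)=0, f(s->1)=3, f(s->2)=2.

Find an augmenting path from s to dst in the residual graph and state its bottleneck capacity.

Residual along s->1->2->dst: s->1: 9, 1->2: 11, 2->dst: 2.
Bottleneck = min = 2.

s->1->2->dst, bottleneck 2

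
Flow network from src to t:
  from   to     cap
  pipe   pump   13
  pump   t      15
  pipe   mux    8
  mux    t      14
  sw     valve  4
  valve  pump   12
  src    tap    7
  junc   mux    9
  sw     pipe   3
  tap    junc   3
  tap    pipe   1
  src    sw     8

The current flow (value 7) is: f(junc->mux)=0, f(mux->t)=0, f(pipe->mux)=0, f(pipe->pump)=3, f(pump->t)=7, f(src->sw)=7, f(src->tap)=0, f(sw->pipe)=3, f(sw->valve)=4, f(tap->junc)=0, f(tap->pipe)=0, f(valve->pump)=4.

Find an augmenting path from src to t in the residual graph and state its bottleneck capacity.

src->tap->pipe->pump->t, bottleneck 1

Residual along src->tap->pipe->pump->t: src->tap: 7, tap->pipe: 1, pipe->pump: 10, pump->t: 8.
Bottleneck = min = 1.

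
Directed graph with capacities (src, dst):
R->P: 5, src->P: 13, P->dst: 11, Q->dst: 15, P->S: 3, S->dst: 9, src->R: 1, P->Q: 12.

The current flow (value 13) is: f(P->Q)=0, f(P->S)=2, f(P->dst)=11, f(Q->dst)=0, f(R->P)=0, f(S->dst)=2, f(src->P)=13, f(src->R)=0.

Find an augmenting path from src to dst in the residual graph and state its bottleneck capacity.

src->R->P->S->dst, bottleneck 1

Residual along src->R->P->S->dst: src->R: 1, R->P: 5, P->S: 1, S->dst: 7.
Bottleneck = min = 1.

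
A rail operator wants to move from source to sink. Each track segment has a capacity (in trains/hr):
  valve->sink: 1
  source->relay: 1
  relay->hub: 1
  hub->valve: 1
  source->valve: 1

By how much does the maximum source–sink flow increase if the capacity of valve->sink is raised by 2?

1

Original max flow = 1.
After raising cap(valve->sink), augmenting paths through that edge carry 1 more unit.
New max flow = 2. Increase = 1.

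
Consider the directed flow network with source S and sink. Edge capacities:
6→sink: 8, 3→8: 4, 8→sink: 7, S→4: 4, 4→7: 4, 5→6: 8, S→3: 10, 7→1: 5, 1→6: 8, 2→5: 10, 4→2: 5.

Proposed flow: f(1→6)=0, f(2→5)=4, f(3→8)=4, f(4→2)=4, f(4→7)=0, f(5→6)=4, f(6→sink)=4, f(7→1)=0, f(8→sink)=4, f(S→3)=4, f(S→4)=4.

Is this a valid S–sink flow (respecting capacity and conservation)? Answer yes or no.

Yes

Every edge has 0 ≤ f(e) ≤ cap(e).
At each intermediate node, inflow equals outflow.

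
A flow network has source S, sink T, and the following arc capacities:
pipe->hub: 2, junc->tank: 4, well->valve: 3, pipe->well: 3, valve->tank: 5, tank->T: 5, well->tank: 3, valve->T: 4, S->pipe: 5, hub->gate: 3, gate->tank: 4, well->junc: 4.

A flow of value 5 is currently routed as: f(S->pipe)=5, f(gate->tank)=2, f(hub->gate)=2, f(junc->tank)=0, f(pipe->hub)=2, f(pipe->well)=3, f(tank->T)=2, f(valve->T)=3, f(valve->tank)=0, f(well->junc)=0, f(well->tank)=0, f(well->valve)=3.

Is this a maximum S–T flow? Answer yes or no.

Residual reachable from S: {S}; T is not reachable.
Saturated cut: S->pipe with total capacity 5 = current flow value. Flow is maximum.

Yes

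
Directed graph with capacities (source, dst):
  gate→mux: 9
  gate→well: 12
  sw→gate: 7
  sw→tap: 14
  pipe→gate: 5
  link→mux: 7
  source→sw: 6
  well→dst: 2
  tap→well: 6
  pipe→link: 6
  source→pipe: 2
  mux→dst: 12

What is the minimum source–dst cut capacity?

8

Max flow = 8 (via 3 augmenting paths).
In the residual at optimum, the set reachable from source is {source}.
Cut edges: source→sw (cap 6), source→pipe (cap 2). Sum = 8.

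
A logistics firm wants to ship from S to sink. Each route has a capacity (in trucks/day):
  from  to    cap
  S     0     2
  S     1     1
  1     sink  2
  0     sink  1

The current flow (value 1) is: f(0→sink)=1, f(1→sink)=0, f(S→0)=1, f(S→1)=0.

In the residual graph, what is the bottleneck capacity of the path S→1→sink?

1

Residual capacities along the path: S→1: 1, 1→sink: 2.
Minimum is 1.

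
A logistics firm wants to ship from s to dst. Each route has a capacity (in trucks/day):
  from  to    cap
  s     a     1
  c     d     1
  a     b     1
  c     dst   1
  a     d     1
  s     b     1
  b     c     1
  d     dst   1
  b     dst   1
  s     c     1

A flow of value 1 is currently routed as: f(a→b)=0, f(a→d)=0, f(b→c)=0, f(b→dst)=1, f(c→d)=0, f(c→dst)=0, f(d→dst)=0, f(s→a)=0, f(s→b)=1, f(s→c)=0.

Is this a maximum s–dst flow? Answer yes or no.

No

Residual path s→c→dst has bottleneck 1 > 0.
Pushing 1 along it raises the flow to 2, so the given flow is not maximum.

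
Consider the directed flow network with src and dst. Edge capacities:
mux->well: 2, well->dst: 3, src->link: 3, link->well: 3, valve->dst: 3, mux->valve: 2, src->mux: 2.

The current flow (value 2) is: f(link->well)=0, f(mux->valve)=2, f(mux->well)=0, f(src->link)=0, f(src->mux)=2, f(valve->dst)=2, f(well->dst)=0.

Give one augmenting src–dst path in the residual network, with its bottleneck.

Residual along src->link->well->dst: src->link: 3, link->well: 3, well->dst: 3.
Bottleneck = min = 3.

src->link->well->dst, bottleneck 3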